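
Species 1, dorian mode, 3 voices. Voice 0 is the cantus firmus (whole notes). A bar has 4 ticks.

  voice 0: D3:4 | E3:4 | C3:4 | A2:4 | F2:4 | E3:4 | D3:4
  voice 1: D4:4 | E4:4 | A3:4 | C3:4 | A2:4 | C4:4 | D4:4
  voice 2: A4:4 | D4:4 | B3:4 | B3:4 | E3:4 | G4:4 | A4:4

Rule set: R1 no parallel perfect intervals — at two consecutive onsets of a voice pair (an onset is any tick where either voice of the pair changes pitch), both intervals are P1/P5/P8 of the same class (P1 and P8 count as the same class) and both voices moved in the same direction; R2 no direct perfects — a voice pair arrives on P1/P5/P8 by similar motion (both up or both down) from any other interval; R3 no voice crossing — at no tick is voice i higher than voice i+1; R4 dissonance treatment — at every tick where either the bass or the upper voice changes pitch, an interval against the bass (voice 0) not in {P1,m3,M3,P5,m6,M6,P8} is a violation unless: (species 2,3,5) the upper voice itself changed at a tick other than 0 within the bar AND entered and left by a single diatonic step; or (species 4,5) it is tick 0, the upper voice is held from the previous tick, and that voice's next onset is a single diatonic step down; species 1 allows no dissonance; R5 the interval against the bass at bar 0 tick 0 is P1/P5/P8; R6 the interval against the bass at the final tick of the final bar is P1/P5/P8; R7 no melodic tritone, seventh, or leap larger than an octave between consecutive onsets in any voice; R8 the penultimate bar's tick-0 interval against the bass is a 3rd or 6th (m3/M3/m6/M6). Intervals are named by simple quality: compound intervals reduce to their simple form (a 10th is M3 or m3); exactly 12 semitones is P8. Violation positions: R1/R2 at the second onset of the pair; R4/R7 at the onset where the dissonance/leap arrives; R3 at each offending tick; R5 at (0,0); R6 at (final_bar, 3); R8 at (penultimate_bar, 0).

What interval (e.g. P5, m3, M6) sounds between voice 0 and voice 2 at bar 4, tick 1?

voice 0=F2 voice 2=E3 -> M7

M7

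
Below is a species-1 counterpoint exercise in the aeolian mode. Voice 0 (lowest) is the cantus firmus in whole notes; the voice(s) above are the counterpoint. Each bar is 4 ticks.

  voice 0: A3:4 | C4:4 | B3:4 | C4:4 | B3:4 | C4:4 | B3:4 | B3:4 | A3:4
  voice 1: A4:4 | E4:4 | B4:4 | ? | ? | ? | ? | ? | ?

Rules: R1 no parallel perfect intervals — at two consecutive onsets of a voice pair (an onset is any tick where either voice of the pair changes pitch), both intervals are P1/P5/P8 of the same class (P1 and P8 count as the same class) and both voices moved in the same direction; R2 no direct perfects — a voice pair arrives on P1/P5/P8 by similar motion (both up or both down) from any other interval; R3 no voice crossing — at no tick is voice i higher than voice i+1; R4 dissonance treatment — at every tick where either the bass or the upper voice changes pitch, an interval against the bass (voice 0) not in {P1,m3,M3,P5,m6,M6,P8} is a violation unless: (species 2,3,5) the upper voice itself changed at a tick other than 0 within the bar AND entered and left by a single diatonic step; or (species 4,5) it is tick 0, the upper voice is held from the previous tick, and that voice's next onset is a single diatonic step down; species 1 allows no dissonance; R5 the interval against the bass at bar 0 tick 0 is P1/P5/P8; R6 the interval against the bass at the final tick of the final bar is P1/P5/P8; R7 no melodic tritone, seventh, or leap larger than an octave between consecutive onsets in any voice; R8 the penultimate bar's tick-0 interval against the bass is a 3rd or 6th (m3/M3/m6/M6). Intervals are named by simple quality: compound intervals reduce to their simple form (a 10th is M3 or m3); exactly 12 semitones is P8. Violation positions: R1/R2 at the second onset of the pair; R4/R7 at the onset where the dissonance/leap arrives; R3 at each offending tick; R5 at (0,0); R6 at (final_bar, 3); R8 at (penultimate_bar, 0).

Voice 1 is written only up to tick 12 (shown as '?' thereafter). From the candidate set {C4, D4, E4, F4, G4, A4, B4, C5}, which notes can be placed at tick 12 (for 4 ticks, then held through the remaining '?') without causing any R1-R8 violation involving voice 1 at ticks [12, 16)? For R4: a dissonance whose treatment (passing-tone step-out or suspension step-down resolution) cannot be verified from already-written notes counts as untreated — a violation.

C4: violates R7
D4: violates R4
E4: legal
F4: violates R4,R7
G4: legal
A4: legal
B4: violates R4
C5: violates R1

{A4, E4, G4}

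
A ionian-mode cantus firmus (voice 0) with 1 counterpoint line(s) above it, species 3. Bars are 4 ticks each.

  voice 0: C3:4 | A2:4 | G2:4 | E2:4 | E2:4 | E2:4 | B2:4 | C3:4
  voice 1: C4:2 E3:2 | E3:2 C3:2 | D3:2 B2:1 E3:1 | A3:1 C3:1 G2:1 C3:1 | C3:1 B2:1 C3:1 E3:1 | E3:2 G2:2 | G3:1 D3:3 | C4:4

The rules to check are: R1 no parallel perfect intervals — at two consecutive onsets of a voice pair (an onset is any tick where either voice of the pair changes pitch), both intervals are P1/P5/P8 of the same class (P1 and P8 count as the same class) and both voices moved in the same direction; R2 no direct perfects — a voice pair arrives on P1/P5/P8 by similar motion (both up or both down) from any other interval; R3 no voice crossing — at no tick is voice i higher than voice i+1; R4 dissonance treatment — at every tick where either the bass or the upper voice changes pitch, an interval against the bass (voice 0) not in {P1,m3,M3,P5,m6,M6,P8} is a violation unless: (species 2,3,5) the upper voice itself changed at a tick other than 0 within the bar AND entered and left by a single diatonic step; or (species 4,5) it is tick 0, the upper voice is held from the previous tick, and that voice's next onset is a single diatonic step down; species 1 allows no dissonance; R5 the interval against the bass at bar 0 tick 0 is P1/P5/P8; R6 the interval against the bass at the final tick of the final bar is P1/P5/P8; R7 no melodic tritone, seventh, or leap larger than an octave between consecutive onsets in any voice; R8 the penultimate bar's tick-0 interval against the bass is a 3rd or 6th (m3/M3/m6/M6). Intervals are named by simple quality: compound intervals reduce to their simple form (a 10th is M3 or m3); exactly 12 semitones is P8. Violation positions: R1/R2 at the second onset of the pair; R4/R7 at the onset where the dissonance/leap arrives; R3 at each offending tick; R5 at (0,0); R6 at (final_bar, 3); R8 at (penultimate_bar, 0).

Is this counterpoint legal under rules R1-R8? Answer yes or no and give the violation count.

No (3 violations)

bar 0: v0=C3 v1=C4 (P8)
bar 1: v0=A2 v1=E3 (P5)
bar 2: v0=G2 v1=D3 (P5)
bar 3: v0=E2 v1=A3 (P4)
bar 4: v0=E2 v1=C3 (m6)
bar 5: v0=E2 v1=E3 (P8)
bar 6: v0=B2 v1=G3 (m6)
bar 7: v0=C3 v1=C4 (P8)
  R4 @ bar3.0: E2/A3 P4 untreated
  R2 @ bar7.0: B2/D3 m3 -> C3/C4 P8 similar
  R7 @ bar7.0: D3->C4 leap 10st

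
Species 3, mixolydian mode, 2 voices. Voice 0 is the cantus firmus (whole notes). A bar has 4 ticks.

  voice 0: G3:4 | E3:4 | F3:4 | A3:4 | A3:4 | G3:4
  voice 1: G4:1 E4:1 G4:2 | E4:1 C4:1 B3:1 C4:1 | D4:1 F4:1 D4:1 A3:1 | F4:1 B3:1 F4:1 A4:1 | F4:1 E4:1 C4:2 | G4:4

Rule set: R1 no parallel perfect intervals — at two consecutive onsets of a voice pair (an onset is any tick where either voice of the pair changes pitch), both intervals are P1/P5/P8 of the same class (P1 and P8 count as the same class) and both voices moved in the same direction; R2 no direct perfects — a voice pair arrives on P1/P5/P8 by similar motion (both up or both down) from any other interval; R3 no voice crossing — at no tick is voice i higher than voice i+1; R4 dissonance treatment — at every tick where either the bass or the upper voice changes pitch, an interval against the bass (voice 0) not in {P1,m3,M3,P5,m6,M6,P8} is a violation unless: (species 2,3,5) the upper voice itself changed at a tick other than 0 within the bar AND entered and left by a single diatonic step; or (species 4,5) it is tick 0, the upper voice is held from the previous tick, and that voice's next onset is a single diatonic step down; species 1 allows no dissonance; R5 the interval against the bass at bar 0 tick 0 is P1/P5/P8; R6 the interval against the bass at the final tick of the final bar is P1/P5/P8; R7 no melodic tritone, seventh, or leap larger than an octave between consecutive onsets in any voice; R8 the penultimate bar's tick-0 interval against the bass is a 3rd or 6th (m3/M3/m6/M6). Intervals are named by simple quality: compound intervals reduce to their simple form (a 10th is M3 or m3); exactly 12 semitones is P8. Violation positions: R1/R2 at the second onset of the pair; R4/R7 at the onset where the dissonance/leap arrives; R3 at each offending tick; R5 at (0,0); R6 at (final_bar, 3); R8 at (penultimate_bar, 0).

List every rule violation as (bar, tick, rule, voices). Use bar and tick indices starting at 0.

bar 0: v0=G3 v1=G4 downbeat P8
bar 1: v0=E3 v1=E4 downbeat P8
bar 2: v0=F3 v1=D4 downbeat M6
bar 3: v0=A3 v1=F4 downbeat m6
bar 4: v0=A3 v1=F4 downbeat m6
bar 5: v0=G3 v1=G4 downbeat P8
  -> R1 @ bar 1 tick 0 v(0, 1): G3/G4 P8 -> E3/E4 P8 similar
  -> R4 @ bar 3 tick 1 v(0, 1): A3/B3 M2 untreated
  -> R7 @ bar 3 tick 1 v(1,): F4->B3 leap 6st
  -> R7 @ bar 3 tick 2 v(1,): B3->F4 leap 6st

(1, 0, R1, (0, 1))
(3, 1, R4, (0, 1))
(3, 1, R7, (1,))
(3, 2, R7, (1,))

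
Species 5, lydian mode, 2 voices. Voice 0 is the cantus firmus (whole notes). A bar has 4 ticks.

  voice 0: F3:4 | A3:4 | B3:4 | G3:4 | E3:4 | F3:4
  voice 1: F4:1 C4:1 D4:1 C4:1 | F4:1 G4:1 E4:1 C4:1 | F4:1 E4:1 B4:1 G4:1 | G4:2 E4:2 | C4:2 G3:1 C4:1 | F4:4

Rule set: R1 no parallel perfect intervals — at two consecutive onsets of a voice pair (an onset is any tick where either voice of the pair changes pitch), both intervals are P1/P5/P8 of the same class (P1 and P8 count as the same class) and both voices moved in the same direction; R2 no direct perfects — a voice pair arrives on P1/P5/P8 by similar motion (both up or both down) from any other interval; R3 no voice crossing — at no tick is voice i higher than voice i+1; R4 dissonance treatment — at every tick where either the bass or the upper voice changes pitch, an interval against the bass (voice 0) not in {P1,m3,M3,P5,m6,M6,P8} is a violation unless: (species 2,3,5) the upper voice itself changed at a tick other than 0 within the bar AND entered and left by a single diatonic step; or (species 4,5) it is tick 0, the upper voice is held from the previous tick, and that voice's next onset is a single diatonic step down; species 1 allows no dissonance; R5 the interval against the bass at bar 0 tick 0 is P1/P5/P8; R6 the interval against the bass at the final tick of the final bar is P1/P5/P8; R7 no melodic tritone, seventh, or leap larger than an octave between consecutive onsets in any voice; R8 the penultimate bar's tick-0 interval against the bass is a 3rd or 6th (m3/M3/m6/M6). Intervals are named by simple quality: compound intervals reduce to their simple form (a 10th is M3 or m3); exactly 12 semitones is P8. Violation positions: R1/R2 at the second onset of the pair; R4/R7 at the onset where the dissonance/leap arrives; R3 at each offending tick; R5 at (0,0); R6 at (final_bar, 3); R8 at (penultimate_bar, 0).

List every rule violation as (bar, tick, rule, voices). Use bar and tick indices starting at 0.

(1, 1, R4, (0, 1))
(2, 0, R4, (0, 1))
(2, 1, R4, (0, 1))
(5, 0, R2, (0, 1))

bar 0: v0=F3 v1=F4 downbeat P8
bar 1: v0=A3 v1=F4 downbeat m6
bar 2: v0=B3 v1=F4 downbeat TT
bar 3: v0=G3 v1=G4 downbeat P8
bar 4: v0=E3 v1=C4 downbeat m6
bar 5: v0=F3 v1=F4 downbeat P8
  -> R4 @ bar 1 tick 1 v(0, 1): A3/G4 m7 untreated
  -> R4 @ bar 2 tick 0 v(0, 1): B3/F4 TT untreated
  -> R4 @ bar 2 tick 1 v(0, 1): B3/E4 P4 untreated
  -> R2 @ bar 5 tick 0 v(0, 1): E3/C4 m6 -> F3/F4 P8 similar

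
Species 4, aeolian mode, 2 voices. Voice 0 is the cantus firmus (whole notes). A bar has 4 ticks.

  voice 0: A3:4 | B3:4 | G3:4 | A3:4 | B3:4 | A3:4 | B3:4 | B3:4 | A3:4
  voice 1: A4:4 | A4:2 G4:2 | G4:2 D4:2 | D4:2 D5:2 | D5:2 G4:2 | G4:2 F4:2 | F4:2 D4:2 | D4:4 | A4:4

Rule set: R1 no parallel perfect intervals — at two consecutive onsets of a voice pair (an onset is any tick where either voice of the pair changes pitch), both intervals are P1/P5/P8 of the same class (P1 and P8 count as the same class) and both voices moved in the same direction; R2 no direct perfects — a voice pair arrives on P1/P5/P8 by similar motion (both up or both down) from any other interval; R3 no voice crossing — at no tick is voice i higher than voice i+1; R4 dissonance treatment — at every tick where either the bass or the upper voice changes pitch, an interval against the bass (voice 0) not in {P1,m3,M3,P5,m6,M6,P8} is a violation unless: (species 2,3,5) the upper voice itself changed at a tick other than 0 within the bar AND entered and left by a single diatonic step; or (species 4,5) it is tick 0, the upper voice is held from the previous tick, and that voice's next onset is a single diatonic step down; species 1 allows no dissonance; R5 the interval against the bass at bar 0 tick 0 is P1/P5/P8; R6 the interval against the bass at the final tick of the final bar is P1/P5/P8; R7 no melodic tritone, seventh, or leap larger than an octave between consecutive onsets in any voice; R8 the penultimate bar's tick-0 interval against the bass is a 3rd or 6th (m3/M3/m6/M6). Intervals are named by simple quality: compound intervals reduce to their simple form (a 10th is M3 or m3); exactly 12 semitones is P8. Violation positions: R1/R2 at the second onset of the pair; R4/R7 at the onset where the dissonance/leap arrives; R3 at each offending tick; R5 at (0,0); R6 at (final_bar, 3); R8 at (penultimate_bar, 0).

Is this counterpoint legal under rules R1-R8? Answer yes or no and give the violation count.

No (3 violations)

bar 0: v0=A3 v1=A4 (P8)
bar 1: v0=B3 v1=A4 (m7)
bar 2: v0=G3 v1=G4 (P8)
bar 3: v0=A3 v1=D4 (P4)
bar 4: v0=B3 v1=D5 (m3)
bar 5: v0=A3 v1=G4 (m7)
bar 6: v0=B3 v1=F4 (TT)
bar 7: v0=B3 v1=D4 (m3)
bar 8: v0=A3 v1=A4 (P8)
  R4 @ bar3.0: A3/D4 P4 untreated
  R4 @ bar3.2: A3/D5 P4 untreated
  R4 @ bar6.0: B3/F4 TT untreated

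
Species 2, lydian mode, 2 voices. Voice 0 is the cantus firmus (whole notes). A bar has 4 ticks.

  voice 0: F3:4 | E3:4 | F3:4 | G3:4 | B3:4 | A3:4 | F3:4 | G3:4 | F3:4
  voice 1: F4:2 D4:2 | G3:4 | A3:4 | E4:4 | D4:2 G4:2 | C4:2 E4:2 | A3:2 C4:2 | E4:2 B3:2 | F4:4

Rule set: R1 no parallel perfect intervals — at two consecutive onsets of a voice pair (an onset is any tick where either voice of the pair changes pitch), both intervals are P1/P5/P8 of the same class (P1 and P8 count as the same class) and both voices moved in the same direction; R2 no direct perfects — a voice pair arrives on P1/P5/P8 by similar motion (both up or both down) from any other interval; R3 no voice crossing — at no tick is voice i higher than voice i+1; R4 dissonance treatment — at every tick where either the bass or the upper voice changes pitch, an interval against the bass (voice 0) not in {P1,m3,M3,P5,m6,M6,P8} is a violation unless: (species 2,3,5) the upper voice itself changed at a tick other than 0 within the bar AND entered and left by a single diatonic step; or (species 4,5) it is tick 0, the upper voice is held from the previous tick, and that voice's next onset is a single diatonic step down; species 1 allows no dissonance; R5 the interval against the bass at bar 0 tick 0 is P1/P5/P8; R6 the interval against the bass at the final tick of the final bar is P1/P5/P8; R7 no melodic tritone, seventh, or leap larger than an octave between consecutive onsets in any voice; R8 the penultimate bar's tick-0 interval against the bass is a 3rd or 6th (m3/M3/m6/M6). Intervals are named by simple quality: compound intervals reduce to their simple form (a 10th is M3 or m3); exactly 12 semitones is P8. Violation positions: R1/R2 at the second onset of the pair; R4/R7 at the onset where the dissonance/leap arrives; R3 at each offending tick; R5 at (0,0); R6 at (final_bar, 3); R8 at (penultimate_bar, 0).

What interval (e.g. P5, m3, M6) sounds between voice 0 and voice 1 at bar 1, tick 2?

voice 0=E3 voice 1=G3 -> m3

m3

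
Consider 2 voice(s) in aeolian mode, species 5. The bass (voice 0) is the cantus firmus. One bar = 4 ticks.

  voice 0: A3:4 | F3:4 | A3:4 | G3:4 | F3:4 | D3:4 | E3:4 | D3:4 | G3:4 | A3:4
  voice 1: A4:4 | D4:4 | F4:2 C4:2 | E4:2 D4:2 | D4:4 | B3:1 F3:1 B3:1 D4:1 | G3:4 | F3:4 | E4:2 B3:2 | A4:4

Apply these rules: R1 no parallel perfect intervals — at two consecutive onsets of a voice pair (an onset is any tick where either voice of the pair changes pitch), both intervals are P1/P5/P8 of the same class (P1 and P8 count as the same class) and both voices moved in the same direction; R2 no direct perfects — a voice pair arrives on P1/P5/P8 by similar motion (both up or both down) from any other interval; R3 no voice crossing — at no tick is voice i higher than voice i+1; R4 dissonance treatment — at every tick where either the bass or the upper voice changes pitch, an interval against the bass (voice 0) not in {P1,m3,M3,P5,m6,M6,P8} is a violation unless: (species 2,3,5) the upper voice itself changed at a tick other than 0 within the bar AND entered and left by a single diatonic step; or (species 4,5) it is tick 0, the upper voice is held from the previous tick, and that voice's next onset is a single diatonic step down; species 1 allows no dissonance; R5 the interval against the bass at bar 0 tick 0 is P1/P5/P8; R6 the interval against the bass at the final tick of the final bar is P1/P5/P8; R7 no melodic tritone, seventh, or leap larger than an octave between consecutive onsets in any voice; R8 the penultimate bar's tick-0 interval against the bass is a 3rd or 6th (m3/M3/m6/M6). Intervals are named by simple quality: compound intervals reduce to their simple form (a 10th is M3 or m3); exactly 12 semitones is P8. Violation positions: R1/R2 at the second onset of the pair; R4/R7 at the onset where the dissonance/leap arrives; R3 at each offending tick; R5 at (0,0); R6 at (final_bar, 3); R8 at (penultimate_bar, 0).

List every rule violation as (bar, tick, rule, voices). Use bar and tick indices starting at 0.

bar 0: v0=A3 v1=A4 downbeat P8
bar 1: v0=F3 v1=D4 downbeat M6
bar 2: v0=A3 v1=F4 downbeat m6
bar 3: v0=G3 v1=E4 downbeat M6
bar 4: v0=F3 v1=D4 downbeat M6
bar 5: v0=D3 v1=B3 downbeat M6
bar 6: v0=E3 v1=G3 downbeat m3
bar 7: v0=D3 v1=F3 downbeat m3
bar 8: v0=G3 v1=E4 downbeat M6
bar 9: v0=A3 v1=A4 downbeat P8
  -> R7 @ bar 5 tick 1 v(1,): B3->F3 leap 6st
  -> R7 @ bar 5 tick 2 v(1,): F3->B3 leap 6st
  -> R7 @ bar 8 tick 0 v(1,): F3->E4 leap 11st
  -> R2 @ bar 9 tick 0 v(0, 1): G3/B3 M3 -> A3/A4 P8 similar
  -> R7 @ bar 9 tick 0 v(1,): B3->A4 leap 10st

(5, 1, R7, (1,))
(5, 2, R7, (1,))
(8, 0, R7, (1,))
(9, 0, R2, (0, 1))
(9, 0, R7, (1,))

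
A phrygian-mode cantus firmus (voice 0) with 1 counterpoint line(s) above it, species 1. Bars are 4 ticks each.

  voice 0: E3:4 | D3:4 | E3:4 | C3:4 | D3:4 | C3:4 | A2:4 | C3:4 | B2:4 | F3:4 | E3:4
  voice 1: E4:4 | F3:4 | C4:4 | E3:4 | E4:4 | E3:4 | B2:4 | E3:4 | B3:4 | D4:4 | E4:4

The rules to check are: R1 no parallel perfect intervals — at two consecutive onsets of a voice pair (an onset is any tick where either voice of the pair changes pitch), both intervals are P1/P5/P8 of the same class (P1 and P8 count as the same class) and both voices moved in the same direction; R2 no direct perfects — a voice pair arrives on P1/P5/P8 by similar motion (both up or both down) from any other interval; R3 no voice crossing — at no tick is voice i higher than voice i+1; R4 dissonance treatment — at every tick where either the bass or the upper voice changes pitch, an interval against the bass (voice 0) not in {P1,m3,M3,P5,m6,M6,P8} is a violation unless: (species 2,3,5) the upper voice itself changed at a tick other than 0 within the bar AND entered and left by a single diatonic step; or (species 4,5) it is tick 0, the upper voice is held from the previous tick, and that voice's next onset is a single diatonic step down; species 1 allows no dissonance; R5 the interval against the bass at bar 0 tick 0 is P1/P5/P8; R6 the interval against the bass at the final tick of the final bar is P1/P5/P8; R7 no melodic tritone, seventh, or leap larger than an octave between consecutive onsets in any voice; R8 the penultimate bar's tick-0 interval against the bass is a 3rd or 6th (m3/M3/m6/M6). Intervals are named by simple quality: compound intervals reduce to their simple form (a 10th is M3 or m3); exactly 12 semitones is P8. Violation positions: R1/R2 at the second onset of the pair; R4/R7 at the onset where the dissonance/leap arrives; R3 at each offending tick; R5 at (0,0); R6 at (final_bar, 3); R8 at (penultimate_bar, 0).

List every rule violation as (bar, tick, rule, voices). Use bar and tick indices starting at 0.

bar 0: v0=E3 v1=E4 downbeat P8
bar 1: v0=D3 v1=F3 downbeat m3
bar 2: v0=E3 v1=C4 downbeat m6
bar 3: v0=C3 v1=E3 downbeat M3
bar 4: v0=D3 v1=E4 downbeat M2
bar 5: v0=C3 v1=E3 downbeat M3
bar 6: v0=A2 v1=B2 downbeat M2
bar 7: v0=C3 v1=E3 downbeat M3
bar 8: v0=B2 v1=B3 downbeat P8
bar 9: v0=F3 v1=D4 downbeat M6
bar 10: v0=E3 v1=E4 downbeat P8
  -> R7 @ bar 1 tick 0 v(1,): E4->F3 leap 11st
  -> R4 @ bar 4 tick 0 v(0, 1): D3/E4 M2 untreated
  -> R4 @ bar 6 tick 0 v(0, 1): A2/B2 M2 untreated
  -> R7 @ bar 9 tick 0 v(0,): B2->F3 leap 6st

(1, 0, R7, (1,))
(4, 0, R4, (0, 1))
(6, 0, R4, (0, 1))
(9, 0, R7, (0,))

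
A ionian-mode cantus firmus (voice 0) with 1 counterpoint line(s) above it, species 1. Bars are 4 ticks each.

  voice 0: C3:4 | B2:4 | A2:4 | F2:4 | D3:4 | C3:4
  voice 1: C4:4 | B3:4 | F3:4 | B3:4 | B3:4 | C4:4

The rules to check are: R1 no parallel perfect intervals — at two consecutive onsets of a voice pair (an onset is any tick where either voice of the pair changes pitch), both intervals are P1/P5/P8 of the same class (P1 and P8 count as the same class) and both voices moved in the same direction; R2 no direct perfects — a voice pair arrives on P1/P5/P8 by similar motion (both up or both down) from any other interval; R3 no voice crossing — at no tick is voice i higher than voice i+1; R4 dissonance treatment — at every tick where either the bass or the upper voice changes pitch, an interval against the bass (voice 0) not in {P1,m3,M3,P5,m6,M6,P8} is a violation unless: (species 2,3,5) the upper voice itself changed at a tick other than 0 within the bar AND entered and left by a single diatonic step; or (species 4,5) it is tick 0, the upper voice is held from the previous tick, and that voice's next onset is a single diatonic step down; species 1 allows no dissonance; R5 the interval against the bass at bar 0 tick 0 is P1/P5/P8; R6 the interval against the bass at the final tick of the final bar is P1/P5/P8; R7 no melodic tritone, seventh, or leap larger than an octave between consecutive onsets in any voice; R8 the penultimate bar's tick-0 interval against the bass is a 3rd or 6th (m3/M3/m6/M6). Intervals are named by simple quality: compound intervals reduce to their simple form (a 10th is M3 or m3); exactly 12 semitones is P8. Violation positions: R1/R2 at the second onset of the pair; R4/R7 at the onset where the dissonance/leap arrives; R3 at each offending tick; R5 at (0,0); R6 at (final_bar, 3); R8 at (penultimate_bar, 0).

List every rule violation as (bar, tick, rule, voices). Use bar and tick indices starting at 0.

(1, 0, R1, (0, 1))
(2, 0, R7, (1,))
(3, 0, R4, (0, 1))
(3, 0, R7, (1,))

bar 0: v0=C3 v1=C4 downbeat P8
bar 1: v0=B2 v1=B3 downbeat P8
bar 2: v0=A2 v1=F3 downbeat m6
bar 3: v0=F2 v1=B3 downbeat TT
bar 4: v0=D3 v1=B3 downbeat M6
bar 5: v0=C3 v1=C4 downbeat P8
  -> R1 @ bar 1 tick 0 v(0, 1): C3/C4 P8 -> B2/B3 P8 similar
  -> R7 @ bar 2 tick 0 v(1,): B3->F3 leap 6st
  -> R4 @ bar 3 tick 0 v(0, 1): F2/B3 TT untreated
  -> R7 @ bar 3 tick 0 v(1,): F3->B3 leap 6st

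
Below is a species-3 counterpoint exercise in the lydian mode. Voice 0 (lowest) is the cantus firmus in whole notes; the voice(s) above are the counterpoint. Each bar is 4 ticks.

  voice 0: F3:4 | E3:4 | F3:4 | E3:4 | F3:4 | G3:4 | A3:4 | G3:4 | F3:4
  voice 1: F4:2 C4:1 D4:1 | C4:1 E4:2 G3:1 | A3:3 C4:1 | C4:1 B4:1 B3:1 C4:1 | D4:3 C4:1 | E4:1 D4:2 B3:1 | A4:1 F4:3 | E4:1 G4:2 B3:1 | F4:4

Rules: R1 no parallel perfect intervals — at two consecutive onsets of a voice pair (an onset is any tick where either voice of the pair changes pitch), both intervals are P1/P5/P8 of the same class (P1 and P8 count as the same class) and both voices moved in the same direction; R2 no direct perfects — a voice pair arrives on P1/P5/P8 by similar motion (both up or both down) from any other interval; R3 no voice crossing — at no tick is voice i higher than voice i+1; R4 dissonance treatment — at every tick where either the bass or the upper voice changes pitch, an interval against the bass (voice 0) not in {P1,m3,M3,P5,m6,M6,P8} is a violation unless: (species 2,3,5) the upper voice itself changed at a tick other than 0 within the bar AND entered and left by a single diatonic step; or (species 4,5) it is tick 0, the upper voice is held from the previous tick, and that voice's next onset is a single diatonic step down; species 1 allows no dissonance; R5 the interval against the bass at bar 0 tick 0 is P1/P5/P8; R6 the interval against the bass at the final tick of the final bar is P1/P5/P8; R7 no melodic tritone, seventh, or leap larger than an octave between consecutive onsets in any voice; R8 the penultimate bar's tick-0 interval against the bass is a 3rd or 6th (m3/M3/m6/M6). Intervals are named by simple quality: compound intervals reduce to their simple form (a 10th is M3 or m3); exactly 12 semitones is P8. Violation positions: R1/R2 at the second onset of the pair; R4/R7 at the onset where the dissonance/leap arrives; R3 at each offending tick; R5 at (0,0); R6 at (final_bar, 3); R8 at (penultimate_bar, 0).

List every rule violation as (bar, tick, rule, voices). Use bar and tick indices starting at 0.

bar 0: v0=F3 v1=F4 downbeat P8
bar 1: v0=E3 v1=C4 downbeat m6
bar 2: v0=F3 v1=A3 downbeat M3
bar 3: v0=E3 v1=C4 downbeat m6
bar 4: v0=F3 v1=D4 downbeat M6
bar 5: v0=G3 v1=E4 downbeat M6
bar 6: v0=A3 v1=A4 downbeat P8
bar 7: v0=G3 v1=E4 downbeat M6
bar 8: v0=F3 v1=F4 downbeat P8
  -> R7 @ bar 3 tick 1 v(1,): C4->B4 leap 11st
  -> R2 @ bar 6 tick 0 v(0, 1): G3/B3 M3 -> A3/A4 P8 similar
  -> R7 @ bar 6 tick 0 v(1,): B3->A4 leap 10st
  -> R7 @ bar 8 tick 0 v(1,): B3->F4 leap 6st

(3, 1, R7, (1,))
(6, 0, R2, (0, 1))
(6, 0, R7, (1,))
(8, 0, R7, (1,))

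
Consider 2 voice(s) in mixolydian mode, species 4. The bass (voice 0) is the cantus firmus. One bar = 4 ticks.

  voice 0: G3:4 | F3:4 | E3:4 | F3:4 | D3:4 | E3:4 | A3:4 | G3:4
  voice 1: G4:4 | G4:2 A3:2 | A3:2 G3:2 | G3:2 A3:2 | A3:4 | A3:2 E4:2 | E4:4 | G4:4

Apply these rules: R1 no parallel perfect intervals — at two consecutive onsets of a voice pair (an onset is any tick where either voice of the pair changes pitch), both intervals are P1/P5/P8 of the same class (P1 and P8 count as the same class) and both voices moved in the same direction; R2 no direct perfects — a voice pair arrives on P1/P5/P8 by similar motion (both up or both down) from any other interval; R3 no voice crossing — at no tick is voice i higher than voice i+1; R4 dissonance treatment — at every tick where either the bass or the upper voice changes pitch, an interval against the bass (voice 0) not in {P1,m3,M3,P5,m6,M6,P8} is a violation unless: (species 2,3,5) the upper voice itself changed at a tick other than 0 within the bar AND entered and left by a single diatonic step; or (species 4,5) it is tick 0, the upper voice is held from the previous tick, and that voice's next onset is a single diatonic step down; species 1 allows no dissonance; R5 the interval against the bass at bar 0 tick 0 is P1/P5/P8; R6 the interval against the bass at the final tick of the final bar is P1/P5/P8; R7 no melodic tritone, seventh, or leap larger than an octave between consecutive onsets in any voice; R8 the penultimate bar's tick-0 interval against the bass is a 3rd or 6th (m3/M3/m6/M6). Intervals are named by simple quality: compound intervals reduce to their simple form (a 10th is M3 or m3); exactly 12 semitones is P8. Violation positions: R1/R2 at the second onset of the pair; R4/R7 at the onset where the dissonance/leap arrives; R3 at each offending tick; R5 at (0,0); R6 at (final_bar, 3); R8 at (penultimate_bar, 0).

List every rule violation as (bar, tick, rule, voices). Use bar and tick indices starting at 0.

(1, 0, R4, (0, 1))
(1, 2, R7, (1,))
(3, 0, R4, (0, 1))
(5, 0, R4, (0, 1))
(6, 0, R8, (0, 1))

bar 0: v0=G3 v1=G4 downbeat P8
bar 1: v0=F3 v1=G4 downbeat M2
bar 2: v0=E3 v1=A3 downbeat P4
bar 3: v0=F3 v1=G3 downbeat M2
bar 4: v0=D3 v1=A3 downbeat P5
bar 5: v0=E3 v1=A3 downbeat P4
bar 6: v0=A3 v1=E4 downbeat P5
bar 7: v0=G3 v1=G4 downbeat P8
  -> R4 @ bar 1 tick 0 v(0, 1): F3/G4 M2 untreated
  -> R7 @ bar 1 tick 2 v(1,): G4->A3 leap 10st
  -> R4 @ bar 3 tick 0 v(0, 1): F3/G3 M2 untreated
  -> R4 @ bar 5 tick 0 v(0, 1): E3/A3 P4 untreated
  -> R8 @ bar 6 tick 0 v(0, 1): penult P5 not 3rd/6th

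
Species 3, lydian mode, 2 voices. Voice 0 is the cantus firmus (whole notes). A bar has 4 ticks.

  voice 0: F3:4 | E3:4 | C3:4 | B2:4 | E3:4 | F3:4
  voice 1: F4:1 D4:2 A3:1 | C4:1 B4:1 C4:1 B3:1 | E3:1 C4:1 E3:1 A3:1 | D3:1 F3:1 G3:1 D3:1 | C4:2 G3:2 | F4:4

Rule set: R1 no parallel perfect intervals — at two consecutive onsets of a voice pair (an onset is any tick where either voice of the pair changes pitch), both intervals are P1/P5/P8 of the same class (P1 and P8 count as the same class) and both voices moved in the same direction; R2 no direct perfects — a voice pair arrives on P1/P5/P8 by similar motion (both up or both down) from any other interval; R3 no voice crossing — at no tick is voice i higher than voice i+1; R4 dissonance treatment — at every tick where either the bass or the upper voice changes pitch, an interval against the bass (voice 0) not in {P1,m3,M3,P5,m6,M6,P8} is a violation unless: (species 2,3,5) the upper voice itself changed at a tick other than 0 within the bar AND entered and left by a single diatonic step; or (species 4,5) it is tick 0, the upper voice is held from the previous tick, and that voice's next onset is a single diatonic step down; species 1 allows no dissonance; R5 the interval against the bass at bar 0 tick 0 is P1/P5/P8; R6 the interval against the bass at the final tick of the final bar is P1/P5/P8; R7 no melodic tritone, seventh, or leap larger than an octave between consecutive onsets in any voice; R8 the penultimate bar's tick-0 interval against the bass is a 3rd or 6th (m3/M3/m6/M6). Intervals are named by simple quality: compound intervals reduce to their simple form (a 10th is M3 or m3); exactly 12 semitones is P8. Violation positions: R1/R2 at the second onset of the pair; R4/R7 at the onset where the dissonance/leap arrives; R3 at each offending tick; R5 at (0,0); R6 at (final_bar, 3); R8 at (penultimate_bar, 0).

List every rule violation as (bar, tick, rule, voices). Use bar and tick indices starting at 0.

bar 0: v0=F3 v1=F4 downbeat P8
bar 1: v0=E3 v1=C4 downbeat m6
bar 2: v0=C3 v1=E3 downbeat M3
bar 3: v0=B2 v1=D3 downbeat m3
bar 4: v0=E3 v1=C4 downbeat m6
bar 5: v0=F3 v1=F4 downbeat P8
  -> R7 @ bar 1 tick 1 v(1,): C4->B4 leap 11st
  -> R7 @ bar 1 tick 2 v(1,): B4->C4 leap 11st
  -> R4 @ bar 3 tick 1 v(0, 1): B2/F3 TT untreated
  -> R7 @ bar 4 tick 0 v(1,): D3->C4 leap 10st
  -> R2 @ bar 5 tick 0 v(0, 1): E3/G3 m3 -> F3/F4 P8 similar
  -> R7 @ bar 5 tick 0 v(1,): G3->F4 leap 10st

(1, 1, R7, (1,))
(1, 2, R7, (1,))
(3, 1, R4, (0, 1))
(4, 0, R7, (1,))
(5, 0, R2, (0, 1))
(5, 0, R7, (1,))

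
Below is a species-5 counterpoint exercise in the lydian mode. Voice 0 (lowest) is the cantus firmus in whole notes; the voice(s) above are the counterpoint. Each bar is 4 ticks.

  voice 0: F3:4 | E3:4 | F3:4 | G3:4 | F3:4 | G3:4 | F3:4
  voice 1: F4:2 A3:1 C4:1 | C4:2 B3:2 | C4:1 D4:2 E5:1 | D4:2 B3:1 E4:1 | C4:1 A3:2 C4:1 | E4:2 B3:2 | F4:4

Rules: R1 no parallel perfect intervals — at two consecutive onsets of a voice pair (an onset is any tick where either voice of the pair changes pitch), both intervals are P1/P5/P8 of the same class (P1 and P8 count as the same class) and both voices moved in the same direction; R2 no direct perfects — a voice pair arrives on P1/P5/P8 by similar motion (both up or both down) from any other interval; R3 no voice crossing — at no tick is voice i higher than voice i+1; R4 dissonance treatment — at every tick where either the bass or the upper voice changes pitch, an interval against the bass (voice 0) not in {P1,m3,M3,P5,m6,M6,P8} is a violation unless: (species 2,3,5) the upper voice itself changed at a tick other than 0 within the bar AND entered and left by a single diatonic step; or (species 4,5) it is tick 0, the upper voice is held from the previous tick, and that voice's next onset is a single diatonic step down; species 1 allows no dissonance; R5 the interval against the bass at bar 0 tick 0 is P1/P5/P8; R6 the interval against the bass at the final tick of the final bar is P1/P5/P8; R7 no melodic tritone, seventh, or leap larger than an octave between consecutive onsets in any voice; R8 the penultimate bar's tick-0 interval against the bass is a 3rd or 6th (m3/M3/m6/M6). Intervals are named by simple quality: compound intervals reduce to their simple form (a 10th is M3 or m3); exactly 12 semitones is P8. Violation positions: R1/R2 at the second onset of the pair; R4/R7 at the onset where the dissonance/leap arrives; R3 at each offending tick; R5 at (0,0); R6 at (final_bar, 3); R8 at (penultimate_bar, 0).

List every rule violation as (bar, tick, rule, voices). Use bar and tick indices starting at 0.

bar 0: v0=F3 v1=F4 downbeat P8
bar 1: v0=E3 v1=C4 downbeat m6
bar 2: v0=F3 v1=C4 downbeat P5
bar 3: v0=G3 v1=D4 downbeat P5
bar 4: v0=F3 v1=C4 downbeat P5
bar 5: v0=G3 v1=E4 downbeat M6
bar 6: v0=F3 v1=F4 downbeat P8
  -> R1 @ bar 2 tick 0 v(0, 1): E3/B3 P5 -> F3/C4 P5 similar
  -> R4 @ bar 2 tick 3 v(0, 1): F3/E5 M7 untreated
  -> R7 @ bar 2 tick 3 v(1,): D4->E5 leap 14st
  -> R7 @ bar 3 tick 0 v(1,): E5->D4 leap 14st
  -> R2 @ bar 4 tick 0 v(0, 1): G3/E4 M6 -> F3/C4 P5 similar
  -> R7 @ bar 6 tick 0 v(1,): B3->F4 leap 6st

(2, 0, R1, (0, 1))
(2, 3, R4, (0, 1))
(2, 3, R7, (1,))
(3, 0, R7, (1,))
(4, 0, R2, (0, 1))
(6, 0, R7, (1,))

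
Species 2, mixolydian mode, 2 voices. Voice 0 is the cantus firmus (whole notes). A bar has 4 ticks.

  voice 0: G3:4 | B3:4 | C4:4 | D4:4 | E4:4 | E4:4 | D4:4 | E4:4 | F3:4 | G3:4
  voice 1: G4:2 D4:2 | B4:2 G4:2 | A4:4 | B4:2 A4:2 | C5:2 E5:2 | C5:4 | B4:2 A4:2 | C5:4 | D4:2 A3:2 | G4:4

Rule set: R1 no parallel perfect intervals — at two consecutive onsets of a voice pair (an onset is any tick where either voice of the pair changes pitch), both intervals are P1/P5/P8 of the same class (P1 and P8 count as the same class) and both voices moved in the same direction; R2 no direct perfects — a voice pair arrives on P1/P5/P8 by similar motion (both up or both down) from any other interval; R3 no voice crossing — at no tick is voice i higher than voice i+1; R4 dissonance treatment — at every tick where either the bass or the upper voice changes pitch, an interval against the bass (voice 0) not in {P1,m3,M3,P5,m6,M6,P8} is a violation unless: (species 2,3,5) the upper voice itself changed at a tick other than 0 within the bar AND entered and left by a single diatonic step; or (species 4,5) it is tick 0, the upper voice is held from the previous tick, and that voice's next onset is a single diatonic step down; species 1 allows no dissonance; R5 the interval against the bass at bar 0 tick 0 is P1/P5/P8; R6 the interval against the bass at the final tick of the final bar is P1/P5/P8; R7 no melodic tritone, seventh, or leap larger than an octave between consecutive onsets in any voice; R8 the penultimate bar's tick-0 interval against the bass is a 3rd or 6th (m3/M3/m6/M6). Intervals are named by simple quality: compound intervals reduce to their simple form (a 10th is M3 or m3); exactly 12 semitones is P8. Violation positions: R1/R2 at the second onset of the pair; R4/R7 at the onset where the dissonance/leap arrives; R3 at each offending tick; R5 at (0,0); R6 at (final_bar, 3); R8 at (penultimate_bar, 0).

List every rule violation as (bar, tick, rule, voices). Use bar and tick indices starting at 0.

(1, 0, R2, (0, 1))
(8, 0, R7, (0,))
(8, 0, R7, (1,))
(9, 0, R2, (0, 1))
(9, 0, R7, (1,))

bar 0: v0=G3 v1=G4 downbeat P8
bar 1: v0=B3 v1=B4 downbeat P8
bar 2: v0=C4 v1=A4 downbeat M6
bar 3: v0=D4 v1=B4 downbeat M6
bar 4: v0=E4 v1=C5 downbeat m6
bar 5: v0=E4 v1=C5 downbeat m6
bar 6: v0=D4 v1=B4 downbeat M6
bar 7: v0=E4 v1=C5 downbeat m6
bar 8: v0=F3 v1=D4 downbeat M6
bar 9: v0=G3 v1=G4 downbeat P8
  -> R2 @ bar 1 tick 0 v(0, 1): G3/D4 P5 -> B3/B4 P8 similar
  -> R7 @ bar 8 tick 0 v(0,): E4->F3 leap 11st
  -> R7 @ bar 8 tick 0 v(1,): C5->D4 leap 10st
  -> R2 @ bar 9 tick 0 v(0, 1): F3/A3 M3 -> G3/G4 P8 similar
  -> R7 @ bar 9 tick 0 v(1,): A3->G4 leap 10st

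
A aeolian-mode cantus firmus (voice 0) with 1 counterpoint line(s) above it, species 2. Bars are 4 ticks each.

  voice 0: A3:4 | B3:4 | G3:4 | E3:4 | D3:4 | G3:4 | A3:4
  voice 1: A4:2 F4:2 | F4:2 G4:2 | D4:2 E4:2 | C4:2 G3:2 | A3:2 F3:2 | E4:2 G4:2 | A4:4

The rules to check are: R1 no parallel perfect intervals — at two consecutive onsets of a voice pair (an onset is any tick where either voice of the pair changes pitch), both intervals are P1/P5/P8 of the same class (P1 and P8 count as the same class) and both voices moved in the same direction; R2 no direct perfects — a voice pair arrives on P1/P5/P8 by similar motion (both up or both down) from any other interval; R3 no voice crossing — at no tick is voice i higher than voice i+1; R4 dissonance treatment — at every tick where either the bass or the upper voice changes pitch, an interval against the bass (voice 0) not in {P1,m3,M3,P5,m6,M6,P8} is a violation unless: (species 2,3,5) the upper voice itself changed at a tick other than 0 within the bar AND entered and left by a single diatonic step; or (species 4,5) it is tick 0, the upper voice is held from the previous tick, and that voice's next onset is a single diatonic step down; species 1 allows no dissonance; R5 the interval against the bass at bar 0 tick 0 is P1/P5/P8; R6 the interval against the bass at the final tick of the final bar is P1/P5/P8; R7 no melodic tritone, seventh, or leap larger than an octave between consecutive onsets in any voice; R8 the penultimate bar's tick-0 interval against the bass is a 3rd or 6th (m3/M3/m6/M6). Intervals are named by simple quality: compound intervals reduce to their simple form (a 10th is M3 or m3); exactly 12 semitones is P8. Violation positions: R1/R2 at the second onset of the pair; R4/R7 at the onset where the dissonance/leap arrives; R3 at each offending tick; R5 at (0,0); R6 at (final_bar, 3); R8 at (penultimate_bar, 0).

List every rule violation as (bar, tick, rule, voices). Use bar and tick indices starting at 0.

(1, 0, R4, (0, 1))
(2, 0, R2, (0, 1))
(5, 0, R7, (1,))
(6, 0, R1, (0, 1))

bar 0: v0=A3 v1=A4 downbeat P8
bar 1: v0=B3 v1=F4 downbeat TT
bar 2: v0=G3 v1=D4 downbeat P5
bar 3: v0=E3 v1=C4 downbeat m6
bar 4: v0=D3 v1=A3 downbeat P5
bar 5: v0=G3 v1=E4 downbeat M6
bar 6: v0=A3 v1=A4 downbeat P8
  -> R4 @ bar 1 tick 0 v(0, 1): B3/F4 TT untreated
  -> R2 @ bar 2 tick 0 v(0, 1): B3/G4 m6 -> G3/D4 P5 similar
  -> R7 @ bar 5 tick 0 v(1,): F3->E4 leap 11st
  -> R1 @ bar 6 tick 0 v(0, 1): G3/G4 P8 -> A3/A4 P8 similar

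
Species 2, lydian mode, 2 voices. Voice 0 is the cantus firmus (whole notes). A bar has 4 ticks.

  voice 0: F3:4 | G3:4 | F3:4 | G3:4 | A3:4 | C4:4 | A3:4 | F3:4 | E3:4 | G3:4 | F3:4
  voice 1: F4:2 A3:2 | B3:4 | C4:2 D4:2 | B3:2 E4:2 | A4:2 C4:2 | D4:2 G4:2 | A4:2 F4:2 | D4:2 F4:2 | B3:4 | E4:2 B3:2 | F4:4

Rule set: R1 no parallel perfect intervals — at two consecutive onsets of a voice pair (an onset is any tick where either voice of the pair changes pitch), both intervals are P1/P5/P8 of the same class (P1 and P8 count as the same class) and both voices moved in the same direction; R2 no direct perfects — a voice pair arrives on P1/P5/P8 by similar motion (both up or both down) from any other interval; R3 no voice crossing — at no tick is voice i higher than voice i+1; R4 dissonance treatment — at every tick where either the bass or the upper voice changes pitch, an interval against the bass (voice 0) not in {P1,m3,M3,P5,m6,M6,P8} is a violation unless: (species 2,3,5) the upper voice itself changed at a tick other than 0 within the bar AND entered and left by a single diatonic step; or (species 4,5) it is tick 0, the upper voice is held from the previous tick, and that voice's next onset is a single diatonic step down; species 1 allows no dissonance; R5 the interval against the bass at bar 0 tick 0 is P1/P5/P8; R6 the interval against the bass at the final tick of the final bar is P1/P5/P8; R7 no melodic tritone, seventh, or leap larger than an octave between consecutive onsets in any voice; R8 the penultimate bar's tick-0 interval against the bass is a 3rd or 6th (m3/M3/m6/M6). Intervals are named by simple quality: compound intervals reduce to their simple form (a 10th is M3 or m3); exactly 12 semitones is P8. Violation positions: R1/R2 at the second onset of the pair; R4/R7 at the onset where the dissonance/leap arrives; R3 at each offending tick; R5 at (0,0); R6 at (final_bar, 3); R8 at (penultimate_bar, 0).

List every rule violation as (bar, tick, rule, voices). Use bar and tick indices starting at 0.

(4, 0, R2, (0, 1))
(5, 0, R4, (0, 1))
(8, 0, R2, (0, 1))
(8, 0, R7, (1,))
(10, 0, R7, (1,))

bar 0: v0=F3 v1=F4 downbeat P8
bar 1: v0=G3 v1=B3 downbeat M3
bar 2: v0=F3 v1=C4 downbeat P5
bar 3: v0=G3 v1=B3 downbeat M3
bar 4: v0=A3 v1=A4 downbeat P8
bar 5: v0=C4 v1=D4 downbeat M2
bar 6: v0=A3 v1=A4 downbeat P8
bar 7: v0=F3 v1=D4 downbeat M6
bar 8: v0=E3 v1=B3 downbeat P5
bar 9: v0=G3 v1=E4 downbeat M6
bar 10: v0=F3 v1=F4 downbeat P8
  -> R2 @ bar 4 tick 0 v(0, 1): G3/E4 M6 -> A3/A4 P8 similar
  -> R4 @ bar 5 tick 0 v(0, 1): C4/D4 M2 untreated
  -> R2 @ bar 8 tick 0 v(0, 1): F3/F4 P8 -> E3/B3 P5 similar
  -> R7 @ bar 8 tick 0 v(1,): F4->B3 leap 6st
  -> R7 @ bar 10 tick 0 v(1,): B3->F4 leap 6st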